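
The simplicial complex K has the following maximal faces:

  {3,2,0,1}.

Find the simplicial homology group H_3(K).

Fix the vertex order 0 < 1 < 2 < 3 and write every simplex with vertices in increasing order. Then dim K = 3 and the simplices of K are:

  0-simplices (4): [0], [1], [2], [3]
  1-simplices (6): [0,1], [0,2], [0,3], [1,2], [1,3], [2,3]
  2-simplices (4): [0,1,2], [0,1,3], [0,2,3], [1,2,3]
  3-simplices (1): [0,1,2,3]

giving chain groups C_0 ≅ Z^4, C_1 ≅ Z^6, C_2 ≅ Z^4, C_3 ≅ Z^1.

The boundary map ∂_1: C_1 → C_0 maps an edge to its endpoints' difference, ∂[p,q] = q − p. For instance
  ∂[0,2] = [2] − [0].
This gives a 4×6 integer matrix of rank 3; reducing to Smith normal form yields diagonal entries (1,1,1).

∂_2: C_2 → C_1 acts by ∂[p,q,r] = [q,r] − [p,r] + [p,q]. For instance
  ∂[0,2,3] = [2,3] − [0,3] + [0,2],
  ∂[0,1,2] = [1,2] − [0,2] + [0,1].
The resulting 6×4 matrix has rank 3, and its Smith normal form has invariant factors (1,1,1).

Boundary ∂_3: C_3 → C_2 sends each 3-simplex σ to the alternating sum Σ_i (−1)^i (σ with its i-th vertex removed). For instance
  ∂[0,1,2,3] = [1,2,3] − [0,2,3] + [0,1,3] − [0,1,2].
This gives a 4×1 integer matrix of rank 1; reducing to Smith normal form yields diagonal entries (1).

Reading off H_k = ker ∂_k / im ∂_{k+1}:

  H_3: rank ker ∂_3 − rank ∂_4 = (1 − 1) − 0 = 0, and there is no ∂_4, so H_3 = 0.

H_3 = 0.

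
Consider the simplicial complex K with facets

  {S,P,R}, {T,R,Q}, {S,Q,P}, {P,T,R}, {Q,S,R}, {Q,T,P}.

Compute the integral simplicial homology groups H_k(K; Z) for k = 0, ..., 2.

H_0 = Z,  H_1 = 0,  H_2 = Z.

Take the total order P < Q < R < S < T on the vertex set. Then K (dimension 2) consists of the simplices:

  0-simplices (5): P, Q, R, S, T
  1-simplices (9): PQ, PR, PS, PT, QR, QS, QT, RS, RT
  2-simplices (6): PQS, PQT, PRS, PRT, QRS, QRT

Hence C_0 ≅ Z^5, C_1 ≅ Z^9, C_2 ≅ Z^6.

Boundary ∂_1: C_1 → C_0 is given by ∂[p,q] = [q] − [p].
This gives a 5×9 integer matrix of rank 4; reducing to Smith normal form yields diagonal entries (1,1,1,1).

∂_2: C_2 → C_1 acts by ∂[p,q,r] = [q,r] − [p,r] + [p,q]. For instance
  ∂PRT = RT − PT + PR,
  ∂PRS = RS − PS + PR.
This gives a 9×6 integer matrix of rank 5; reducing to Smith normal form yields diagonal entries (1,1,1,1,1).

Reading off H_k = ker ∂_k / im ∂_{k+1}:

  H_0: rank C_0 − rank ∂_1 = 5 − 4 = 1, and the invariant factors of ∂_1 are all 1, so H_0 = Z.
  H_1: rank ker ∂_1 − rank ∂_2 = (9 − 4) − 5 = 0, and the invariant factors of ∂_2 are all 1, so H_1 = 0.
  H_2: rank ker ∂_2 − rank ∂_3 = (6 − 5) − 0 = 1, and there is no ∂_3, so H_2 = Z.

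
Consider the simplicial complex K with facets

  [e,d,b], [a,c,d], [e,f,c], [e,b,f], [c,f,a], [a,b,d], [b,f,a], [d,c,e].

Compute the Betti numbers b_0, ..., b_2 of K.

Take the total order a < b < c < d < e < f on the vertex set. Then K (dimension 2) consists of the simplices:

  0-simplices (6): a, b, c, d, e, f
  1-simplices (12): ab, ac, ad, af, bd, be, bf, cd, ce, cf, de, ef
  2-simplices (8): abd, abf, acd, acf, bde, bef, cde, cef

Hence C_0 ≅ Z^6, C_1 ≅ Z^12, C_2 ≅ Z^8.

The boundary map ∂_1: C_1 → C_0 maps an edge to its endpoints' difference, ∂[p,q] = q − p. For instance
  ∂ad = d − a.
As a 6×12 matrix over Z this has rank 5, with invariant factors (1,1,1,1,1).

∂_2: C_2 → C_1 maps a triangle to the signed sum of its edges. For instance
  ∂bde = de − be + bd,
  ∂cef = ef − cf + ce.
This gives a 12×8 integer matrix of rank 7; reducing to Smith normal form yields diagonal entries (1,1,1,1,1,1,1).

From H_k ≅ ker(∂_k) / im(∂_{k+1}) we obtain:

  H_0: rank C_0 − rank ∂_1 = 6 − 5 = 1, and the invariant factors of ∂_1 are all 1, so H_0 ≅ Z.
  H_1: rank ker ∂_1 − rank ∂_2 = (12 − 5) − 7 = 0, and the invariant factors of ∂_2 are all 1, so H_1 ≅ 0.
  H_2: rank ker ∂_2 − rank ∂_3 = (8 − 7) − 0 = 1, and there is no ∂_3, so H_2 ≅ Z.

As a check, the Euler characteristic is 6 − 12 + 8 = 2, which agrees with 1 − 0 + 1 = 2.
(K is a triangulation of the 2-sphere S^2.)

Hence the Betti numbers are b_0 = 1, b_1 = 0, b_2 = 1.

b_0 = 1, b_1 = 0, b_2 = 1.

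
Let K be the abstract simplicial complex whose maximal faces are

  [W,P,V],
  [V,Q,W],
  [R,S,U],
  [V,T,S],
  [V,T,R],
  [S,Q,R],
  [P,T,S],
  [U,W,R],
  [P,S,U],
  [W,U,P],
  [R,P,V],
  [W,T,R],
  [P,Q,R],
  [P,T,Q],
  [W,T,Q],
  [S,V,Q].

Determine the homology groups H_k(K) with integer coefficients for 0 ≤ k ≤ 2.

Order the vertices as P < Q < R < S < T < U < V < W. Listing each simplex with vertices in this order, K has dimension 2 with simplices:

  0-simplices (8): P, Q, R, S, T, U, V, W
  1-simplices (24): PQ, PR, PS, PT, PU, PV, PW, QR, QS, QT, QV, QW, RS, RT, RU, RV, RW, ST, SU, SV, TV, TW, UW, VW
  2-simplices (16): PQR, PQT, PRV, PST, PSU, PUW, PVW, QRS, QSV, QTW, QVW, RSU, RTV, RTW, RUW, STV

Hence C_0 ≅ Z^8, C_1 ≅ Z^24, C_2 ≅ Z^16.

The boundary map ∂_1: C_1 → C_0 is given by ∂[p,q] = [q] − [p]. For instance
  ∂SU = U − S.
The resulting 8×24 matrix has rank 7, and its Smith normal form has invariant factors (1,1,1,1,1,1,1).

Boundary ∂_2: C_2 → C_1 maps a triangle to the signed sum of its edges. For instance
  ∂RSU = SU − RU + RS,
  ∂PSU = SU − PU + PS.
This gives a 24×16 integer matrix of rank 15; reducing to Smith normal form yields diagonal entries (1,1,1,1,1,1,1,1,1,1,1,1,1,1,1).

Reading off H_k = ker ∂_k / im ∂_{k+1}:

  H_0: rank C_0 − rank ∂_1 = 8 − 7 = 1, and the invariant factors of ∂_1 are all 1, so H_0 ≅ Z.
  H_1: rank ker ∂_1 − rank ∂_2 = (24 − 7) − 15 = 2, and the invariant factors of ∂_2 are all 1, so H_1 ≅ Z^2.
  H_2: rank ker ∂_2 − rank ∂_3 = (16 − 15) − 0 = 1, and there is no ∂_3, so H_2 ≅ Z.

(K is a triangulation of the torus T^2.)

H_0 = Z,  H_1 = Z^2,  H_2 = Z.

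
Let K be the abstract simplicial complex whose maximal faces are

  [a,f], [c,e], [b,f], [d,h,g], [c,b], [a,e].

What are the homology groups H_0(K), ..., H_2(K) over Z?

H_0 = Z^2,  H_1 = Z,  H_2 = 0.

Order the vertices as a < b < c < d < e < f < g < h. Listing each simplex with vertices in this order, K has dimension 2 with simplices:

  0-simplices (8): a, b, c, d, e, f, g, h
  1-simplices (8): ae, af, bc, bf, ce, dg, dh, gh
  2-simplices (1): dgh

Hence C_0 ≅ Z^8, C_1 ≅ Z^8, C_2 ≅ Z^1.

The boundary map ∂_1: C_1 → C_0 is given by ∂[p,q] = [q] − [p]. For instance
  ∂ce = e − c.
This gives a 8×8 integer matrix of rank 6; reducing to Smith normal form yields diagonal entries (1,1,1,1,1,1).

The boundary map ∂_2: C_2 → C_1 acts by ∂[p,q,r] = [q,r] − [p,r] + [p,q]. For instance
  ∂dgh = gh − dh + dg.
The 8×1 boundary matrix has rank 1 and Smith normal form diag(1).

Reading off H_k = ker ∂_k / im ∂_{k+1}:

  H_0: rank C_0 − rank ∂_1 = 8 − 6 = 2, and the invariant factors of ∂_1 are all 1, so H_0 ≅ Z^2.
  H_1: rank ker ∂_1 − rank ∂_2 = (8 − 6) − 1 = 1, and the invariant factors of ∂_2 are all 1, so H_1 ≅ Z.
  H_2: rank ker ∂_2 − rank ∂_3 = (1 − 1) − 0 = 0, and there is no ∂_3, so H_2 ≅ 0.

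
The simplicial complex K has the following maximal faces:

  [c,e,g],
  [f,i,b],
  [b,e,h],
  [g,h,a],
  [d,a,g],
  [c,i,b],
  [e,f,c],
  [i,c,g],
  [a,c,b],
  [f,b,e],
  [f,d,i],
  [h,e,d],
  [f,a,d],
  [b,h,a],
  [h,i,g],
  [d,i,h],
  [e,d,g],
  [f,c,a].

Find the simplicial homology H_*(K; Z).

H_0 ≅ Z,  H_1 ≅ Z × Z/2,  H_2 = 0.

K has 9 vertices, 27 edges, 18 triangles.
rank ∂_0 = 0, rank ∂_1 = 8 ⇒ b_0 = 9 − 0 − 8 = 1; all invariant factors of ∂_1 are 1 so no torsion. So H_0 = Z.
rank ∂_1 = 8, rank ∂_2 = 18 ⇒ b_1 = 27 − 8 − 18 = 1; ∂_2 has invariant factor(s) [2] giving torsion. So H_1 = Z × Z/2.
rank ∂_2 = 18, rank ∂_3 = 0 ⇒ b_2 = 18 − 18 − 0 = 0. So H_2 = 0.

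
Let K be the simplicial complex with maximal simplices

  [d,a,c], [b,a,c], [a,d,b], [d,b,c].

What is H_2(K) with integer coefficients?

H_2 ≅ Z.

K has 4 vertices, 6 edges, 4 triangles.
rank ∂_2 = 3, rank ∂_3 = 0 ⇒ b_2 = 4 − 3 − 0 = 1. So H_2 ≅ Z.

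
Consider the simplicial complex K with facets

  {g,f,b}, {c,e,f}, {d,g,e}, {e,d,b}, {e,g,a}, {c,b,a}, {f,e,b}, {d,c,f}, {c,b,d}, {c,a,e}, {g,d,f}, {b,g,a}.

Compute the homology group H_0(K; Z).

H_0 = Z.

Take the total order a < b < c < d < e < f < g on the vertex set. Then K (dimension 2) consists of the simplices:

  0-simplices (7): a, b, c, d, e, f, g
  1-simplices (18): ab, ac, ae, ag, bc, bd, be, bf, bg, cd, ce, cf, de, df, dg, ef, eg, fg
  2-simplices (12): abc, abg, ace, aeg, bcd, bde, bef, bfg, cdf, cef, deg, dfg

Hence C_0 ≅ Z^7, C_1 ≅ Z^18, C_2 ≅ Z^12.

Boundary ∂_1: C_1 → C_0 sends each edge [p,q] (with p < q) to q − p. For instance
  ∂de = e − d.
This gives a 7×18 integer matrix of rank 6; reducing to Smith normal form yields diagonal entries (1,1,1,1,1,1).

The boundary map ∂_2: C_2 → C_1 sends each 2-simplex [p,q,r] to [q,r] − [p,r] + [p,q]. For instance
  ∂cdf = df − cf + cd,
  ∂ace = ce − ae + ac.
As a 18×12 matrix over Z this has rank 12, with invariant factors (1,1,1,1,1,1,1,1,1,1,1,2).

Reading off H_k = ker ∂_k / im ∂_{k+1}:

  H_0: rank C_0 − rank ∂_1 = 7 − 6 = 1, and the invariant factors of ∂_1 are all 1, so H_0 ≅ Z.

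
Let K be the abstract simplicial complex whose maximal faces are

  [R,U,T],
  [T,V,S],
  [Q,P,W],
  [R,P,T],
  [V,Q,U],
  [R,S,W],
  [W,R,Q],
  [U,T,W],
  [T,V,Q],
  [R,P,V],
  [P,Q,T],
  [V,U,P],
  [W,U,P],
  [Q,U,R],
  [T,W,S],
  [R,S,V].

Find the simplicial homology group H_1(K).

H_1 = Z^2.

Order the vertices as P < Q < R < S < T < U < V < W. Listing each simplex with vertices in this order, K has dimension 2 with simplices:

  0-simplices (8): P, Q, R, S, T, U, V, W
  1-simplices (24): PQ, PR, PT, PU, PV, PW, QR, QT, QU, QV, QW, RS, RT, RU, RV, RW, ST, SV, SW, TU, TV, TW, UV, UW
  2-simplices (16): PQT, PQW, PRT, PRV, PUV, PUW, QRU, QRW, QTV, QUV, RSV, RSW, RTU, STV, STW, TUW

giving chain groups C_0 ≅ Z^8, C_1 ≅ Z^24, C_2 ≅ Z^16.

∂_1: C_1 → C_0 maps an edge to its endpoints' difference, ∂[p,q] = q − p.
As a 8×24 matrix over Z this has rank 7, with invariant factors (1,1,1,1,1,1,1).

Boundary ∂_2: C_2 → C_1 sends each 2-simplex [p,q,r] to [q,r] − [p,r] + [p,q]. For instance
  ∂RSW = SW − RW + RS,
  ∂RSV = SV − RV + RS.
The 24×16 boundary matrix has rank 15 and Smith normal form diag(1,1,1,1,1,1,1,1,1,1,1,1,1,1,1).

Computing H_k = (kernel of ∂_k) / (image of ∂_{k+1}):

  H_1: rank ker ∂_1 − rank ∂_2 = (24 − 7) − 15 = 2, and the invariant factors of ∂_2 are all 1, so H_1 = Z^2.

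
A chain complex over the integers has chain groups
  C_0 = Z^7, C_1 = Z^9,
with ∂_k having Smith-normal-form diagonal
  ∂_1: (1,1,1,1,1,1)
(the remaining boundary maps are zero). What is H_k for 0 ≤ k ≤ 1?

H_0: b_0 = 7 − 0 − 6 = 1; torsion from ∂_1 factors > 1: none. So H_0 ≅ Z.
H_1: b_1 = 9 − 6 − 0 = 3; torsion from ∂_2 factors > 1: none. So H_1 ≅ Z^3.

H_0 ≅ Z,  H_1 ≅ Z^3.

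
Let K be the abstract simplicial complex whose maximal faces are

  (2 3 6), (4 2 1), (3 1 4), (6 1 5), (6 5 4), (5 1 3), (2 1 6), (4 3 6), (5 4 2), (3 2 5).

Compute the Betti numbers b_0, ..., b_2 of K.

Take the total order 1 < 2 < 3 < 4 < 5 < 6 on the vertex set. Then K (dimension 2) consists of the simplices:

  0-simplices (6): [1], [2], [3], [4], [5], [6]
  1-simplices (15): [1,2], [1,3], [1,4], [1,5], [1,6], [2,3], [2,4], [2,5], [2,6], [3,4], [3,5], [3,6], [4,5], [4,6], [5,6]
  2-simplices (10): [1,2,4], [1,2,6], [1,3,4], [1,3,5], [1,5,6], [2,3,5], [2,3,6], [2,4,5], [3,4,6], [4,5,6]

Hence C_0 ≅ Z^6, C_1 ≅ Z^15, C_2 ≅ Z^10.

∂_1: C_1 → C_0 is given by ∂[p,q] = [q] − [p]. For instance
  ∂[4,5] = [5] − [4].
The resulting 6×15 matrix has rank 5, and its Smith normal form has invariant factors (1,1,1,1,1).

Boundary ∂_2: C_2 → C_1 sends each 2-simplex [p,q,r] to [q,r] − [p,r] + [p,q]. For instance
  ∂[1,5,6] = [5,6] − [1,6] + [1,5],
  ∂[1,3,5] = [3,5] − [1,5] + [1,3].
The resulting 15×10 matrix has rank 10, and its Smith normal form has invariant factors (1,1,1,1,1,1,1,1,1,2).

From H_k ≅ ker(∂_k) / im(∂_{k+1}) we obtain:

  H_0: rank C_0 − rank ∂_1 = 6 − 5 = 1, and the invariant factors of ∂_1 are all 1, so H_0 ≅ Z.
  H_1: rank ker ∂_1 − rank ∂_2 = (15 − 5) − 10 = 0, and ∂_2 has invariant factor 2 > 1, so H_1 ≅ Z/2.
  H_2: rank ker ∂_2 − rank ∂_3 = (10 − 10) − 0 = 0, and there is no ∂_3, so H_2 ≅ 0.

Hence the Betti numbers are b_0 = 1, b_1 = 0, b_2 = 0.

b_0 = 1, b_1 = 0, b_2 = 0.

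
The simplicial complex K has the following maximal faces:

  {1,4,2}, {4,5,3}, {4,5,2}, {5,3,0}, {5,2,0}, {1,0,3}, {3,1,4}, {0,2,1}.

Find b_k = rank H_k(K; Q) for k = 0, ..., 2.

K has 6 vertices, 12 edges, 8 triangles.
rank ∂_0 = 0, rank ∂_1 = 5 ⇒ b_0 = 6 − 0 − 5 = 1; all invariant factors of ∂_1 are 1 so no torsion. So H_0 ≅ Z.
rank ∂_1 = 5, rank ∂_2 = 7 ⇒ b_1 = 12 − 5 − 7 = 0; all invariant factors of ∂_2 are 1 so no torsion. So H_1 ≅ 0.
rank ∂_2 = 7, rank ∂_3 = 0 ⇒ b_2 = 8 − 7 − 0 = 1. So H_2 ≅ Z.

b_0 = 1, b_1 = 0, b_2 = 1.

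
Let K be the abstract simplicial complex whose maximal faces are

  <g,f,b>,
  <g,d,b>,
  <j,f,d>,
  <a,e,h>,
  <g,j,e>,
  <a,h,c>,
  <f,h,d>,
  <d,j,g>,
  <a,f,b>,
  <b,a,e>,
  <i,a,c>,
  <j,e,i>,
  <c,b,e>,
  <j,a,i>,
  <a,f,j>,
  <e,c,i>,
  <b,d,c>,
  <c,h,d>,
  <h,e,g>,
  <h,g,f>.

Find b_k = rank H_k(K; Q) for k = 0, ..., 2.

Order the vertices as a < b < c < d < e < f < g < h < i < j. Listing each simplex with vertices in this order, K has dimension 2 with simplices:

  0-simplices (10): a, b, c, d, e, f, g, h, i, j
  1-simplices (30): ab, ac, ae, af, ah, ai, aj, bc, bd, be, bf, bg, cd, ce, ch, ci, df, dg, dh, dj, eg, eh, ei, ej, fg, fh, fj, gh, gj, ij
  2-simplices (20): abe, abf, ach, aci, aeh, afj, aij, bcd, bce, bdg, bfg, cdh, cei, dfh, dfj, dgj, egh, egj, eij, fgh

Hence C_0 ≅ Z^10, C_1 ≅ Z^30, C_2 ≅ Z^20.

The boundary map ∂_1: C_1 → C_0 maps an edge to its endpoints' difference, ∂[p,q] = q − p. For instance
  ∂fj = j − f.
This gives a 10×30 integer matrix of rank 9; reducing to Smith normal form yields diagonal entries (1,1,1,1,1,1,1,1,1).

The boundary map ∂_2: C_2 → C_1 acts by ∂[p,q,r] = [q,r] − [p,r] + [p,q]. For instance
  ∂dgj = gj − dj + dg,
  ∂cei = ei − ci + ce.
This gives a 30×20 integer matrix of rank 20; reducing to Smith normal form yields diagonal entries (1,1,1,1,1,1,1,1,1,1,1,1,1,1,1,1,1,1,1,2).

Reading off H_k = ker ∂_k / im ∂_{k+1}:

  H_0: rank C_0 − rank ∂_1 = 10 − 9 = 1, and the invariant factors of ∂_1 are all 1, so H_0 ≅ Z.
  H_1: rank ker ∂_1 − rank ∂_2 = (30 − 9) − 20 = 1, and ∂_2 has invariant factor 2 > 1, so H_1 ≅ Z ⊕ Z/2Z.
  H_2: rank ker ∂_2 − rank ∂_3 = (20 − 20) − 0 = 0, and there is no ∂_3, so H_2 ≅ 0.

(K is a triangulation of the Klein bottle.)

Hence the Betti numbers are b_0 = 1, b_1 = 1, b_2 = 0.

b_0 = 1, b_1 = 1, b_2 = 0.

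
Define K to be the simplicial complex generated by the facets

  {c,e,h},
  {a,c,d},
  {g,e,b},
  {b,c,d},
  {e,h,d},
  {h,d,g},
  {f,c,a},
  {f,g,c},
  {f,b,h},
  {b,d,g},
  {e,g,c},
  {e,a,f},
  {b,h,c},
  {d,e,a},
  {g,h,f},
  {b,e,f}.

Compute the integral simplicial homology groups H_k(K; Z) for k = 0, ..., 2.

H_0 = Z,  H_1 = Z^2,  H_2 = Z.

Take the total order a < b < c < d < e < f < g < h on the vertex set. Then K (dimension 2) consists of the simplices:

  0-simplices (8): a, b, c, d, e, f, g, h
  1-simplices (24): ac, ad, ae, af, bc, bd, be, bf, bg, bh, cd, ce, cf, cg, ch, de, dg, dh, ef, eg, eh, fg, fh, gh
  2-simplices (16): acd, acf, ade, aef, bcd, bch, bdg, bef, beg, bfh, ceg, ceh, cfg, deh, dgh, fgh

giving chain groups C_0 ≅ Z^8, C_1 ≅ Z^24, C_2 ≅ Z^16.

The boundary map ∂_1: C_1 → C_0 is given by ∂[p,q] = [q] − [p]. For instance
  ∂bd = d − b.
The resulting 8×24 matrix has rank 7, and its Smith normal form has invariant factors (1,1,1,1,1,1,1).

Boundary ∂_2: C_2 → C_1 acts by ∂[p,q,r] = [q,r] − [p,r] + [p,q]. For instance
  ∂deh = eh − dh + de,
  ∂bfh = fh − bh + bf.
The resulting 24×16 matrix has rank 15, and its Smith normal form has invariant factors (1,1,1,1,1,1,1,1,1,1,1,1,1,1,1).

From H_k ≅ ker(∂_k) / im(∂_{k+1}) we obtain:

  H_0: rank C_0 − rank ∂_1 = 8 − 7 = 1, and the invariant factors of ∂_1 are all 1, so H_0 = Z.
  H_1: rank ker ∂_1 − rank ∂_2 = (24 − 7) − 15 = 2, and the invariant factors of ∂_2 are all 1, so H_1 = Z^2.
  H_2: rank ker ∂_2 − rank ∂_3 = (16 − 15) − 0 = 1, and there is no ∂_3, so H_2 = Z.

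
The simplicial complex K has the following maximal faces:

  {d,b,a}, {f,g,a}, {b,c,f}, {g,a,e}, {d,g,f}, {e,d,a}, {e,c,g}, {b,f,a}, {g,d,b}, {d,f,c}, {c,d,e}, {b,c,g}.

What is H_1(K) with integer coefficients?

Take the total order a < b < c < d < e < f < g on the vertex set. Then K (dimension 2) consists of the simplices:

  0-simplices (7): a, b, c, d, e, f, g
  1-simplices (18): ab, ad, ae, af, ag, bc, bd, bf, bg, cd, ce, cf, cg, de, df, dg, eg, fg
  2-simplices (12): abd, abf, ade, aeg, afg, bcf, bcg, bdg, cde, cdf, ceg, dfg

so the chain groups are C_0 ≅ Z^7, C_1 ≅ Z^18, C_2 ≅ Z^12.

The boundary map ∂_1: C_1 → C_0 is given by ∂[p,q] = [q] − [p]. For instance
  ∂ab = b − a.
This gives a 7×18 integer matrix of rank 6; reducing to Smith normal form yields diagonal entries (1,1,1,1,1,1).

∂_2: C_2 → C_1 sends each 2-simplex [p,q,r] to [q,r] − [p,r] + [p,q]. For instance
  ∂bdg = dg − bg + bd,
  ∂ceg = eg − cg + ce.
The 18×12 boundary matrix has rank 12 and Smith normal form diag(1,1,1,1,1,1,1,1,1,1,1,2).

Computing H_k = (kernel of ∂_k) / (image of ∂_{k+1}):

  H_1: rank ker ∂_1 − rank ∂_2 = (18 − 6) − 12 = 0, and ∂_2 has invariant factor 2 > 1, so H_1 = Z_2.

H_1 ≅ Z_2.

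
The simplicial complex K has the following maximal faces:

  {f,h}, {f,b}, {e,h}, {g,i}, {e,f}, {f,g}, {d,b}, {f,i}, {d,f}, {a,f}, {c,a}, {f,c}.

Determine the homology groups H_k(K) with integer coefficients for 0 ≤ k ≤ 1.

We work with the vertex ordering a < b < c < d < e < f < g < h < i. The simplices of K, each written with vertices in increasing order, are:

  0-simplices (9): a, b, c, d, e, f, g, h, i
  1-simplices (12): ac, af, bd, bf, cf, df, ef, eh, fg, fh, fi, gi

giving chain groups C_0 ≅ Z^9, C_1 ≅ Z^12.

The boundary map ∂_1: C_1 → C_0 is given by ∂[p,q] = [q] − [p]. For instance
  ∂fi = i − f.
The 9×12 boundary matrix has rank 8 and Smith normal form diag(1,1,1,1,1,1,1,1).

Computing H_k = (kernel of ∂_k) / (image of ∂_{k+1}):

  H_0: rank C_0 − rank ∂_1 = 9 − 8 = 1, and the invariant factors of ∂_1 are all 1, so H_0 ≅ Z.
  H_1: rank ker ∂_1 − rank ∂_2 = (12 − 8) − 0 = 4, and there is no ∂_2, so H_1 ≅ Z^4.

(K is a triangulation of a wedge of 4 circles.)

H_0 = Z,  H_1 = Z^4.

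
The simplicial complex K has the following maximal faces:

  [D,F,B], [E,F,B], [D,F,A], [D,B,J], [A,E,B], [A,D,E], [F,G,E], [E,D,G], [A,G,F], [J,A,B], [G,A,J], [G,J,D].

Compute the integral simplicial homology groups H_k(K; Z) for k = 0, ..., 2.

Fix the vertex order A < B < D < E < F < G < J and write every simplex with vertices in increasing order. Then dim K = 2 and the simplices of K are:

  0-simplices (7): A, B, D, E, F, G, J
  1-simplices (18): AB, AD, AE, AF, AG, AJ, BD, BE, BF, BJ, DE, DF, DG, DJ, EF, EG, FG, GJ
  2-simplices (12): ABE, ABJ, ADE, ADF, AFG, AGJ, BDF, BDJ, BEF, DEG, DGJ, EFG

giving chain groups C_0 ≅ Z^7, C_1 ≅ Z^18, C_2 ≅ Z^12.

∂_1: C_1 → C_0 is given by ∂[p,q] = [q] − [p].
As a 7×18 matrix over Z this has rank 6, with invariant factors (1,1,1,1,1,1).

Boundary ∂_2: C_2 → C_1 sends each 2-simplex [p,q,r] to [q,r] − [p,r] + [p,q]. For instance
  ∂ADE = DE − AE + AD,
  ∂DEG = EG − DG + DE.
The 18×12 boundary matrix has rank 12 and Smith normal form diag(1,1,1,1,1,1,1,1,1,1,1,2).

Computing H_k = (kernel of ∂_k) / (image of ∂_{k+1}):

  H_0: rank C_0 − rank ∂_1 = 7 − 6 = 1, and the invariant factors of ∂_1 are all 1, so H_0 ≅ Z.
  H_1: rank ker ∂_1 − rank ∂_2 = (18 − 6) − 12 = 0, and ∂_2 has invariant factor 2 > 1, so H_1 ≅ Z/2Z.
  H_2: rank ker ∂_2 − rank ∂_3 = (12 − 12) − 0 = 0, and there is no ∂_3, so H_2 ≅ 0.

(K is a triangulation of the real projective plane RP^2.)

H_0 = Z,  H_1 = Z/2Z,  H_2 = 0.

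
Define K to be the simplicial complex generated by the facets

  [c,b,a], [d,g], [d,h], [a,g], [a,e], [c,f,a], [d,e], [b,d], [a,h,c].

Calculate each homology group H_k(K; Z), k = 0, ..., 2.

H_0 ≅ Z,  H_1 ≅ Z^3,  H_2 = 0.

Take the total order a < b < c < d < e < f < g < h on the vertex set. Then K (dimension 2) consists of the simplices:

  0-simplices (8): a, b, c, d, e, f, g, h
  1-simplices (13): ab, ac, ae, af, ag, ah, bc, bd, cf, ch, de, dg, dh
  2-simplices (3): abc, acf, ach

giving chain groups C_0 ≅ Z^8, C_1 ≅ Z^13, C_2 ≅ Z^3.

The boundary map ∂_1: C_1 → C_0 is given by ∂[p,q] = [q] − [p]. For instance
  ∂ag = g − a.
This gives a 8×13 integer matrix of rank 7; reducing to Smith normal form yields diagonal entries (1,1,1,1,1,1,1).

Boundary ∂_2: C_2 → C_1 sends each 2-simplex [p,q,r] to [q,r] − [p,r] + [p,q]. For instance
  ∂acf = cf − af + ac,
  ∂ach = ch − ah + ac.
The resulting 13×3 matrix has rank 3, and its Smith normal form has invariant factors (1,1,1).

From H_k ≅ ker(∂_k) / im(∂_{k+1}) we obtain:

  H_0: rank C_0 − rank ∂_1 = 8 − 7 = 1, and the invariant factors of ∂_1 are all 1, so H_0 = Z.
  H_1: rank ker ∂_1 − rank ∂_2 = (13 − 7) − 3 = 3, and the invariant factors of ∂_2 are all 1, so H_1 = Z^3.
  H_2: rank ker ∂_2 − rank ∂_3 = (3 − 3) − 0 = 0, and there is no ∂_3, so H_2 = 0.

As a check, the Euler characteristic is 8 − 13 + 3 = -2, which agrees with 1 − 3 + 0 = -2.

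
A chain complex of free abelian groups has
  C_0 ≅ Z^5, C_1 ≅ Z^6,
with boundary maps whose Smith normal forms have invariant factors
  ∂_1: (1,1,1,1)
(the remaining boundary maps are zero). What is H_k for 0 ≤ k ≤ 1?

H_0 ≅ Z,  H_1 ≅ Z^2.

H_0: b_0 = 5 − 0 − 4 = 1; torsion from ∂_1 factors > 1: none. So H_0 ≅ Z.
H_1: b_1 = 6 − 4 − 0 = 2; torsion from ∂_2 factors > 1: none. So H_1 ≅ Z^2.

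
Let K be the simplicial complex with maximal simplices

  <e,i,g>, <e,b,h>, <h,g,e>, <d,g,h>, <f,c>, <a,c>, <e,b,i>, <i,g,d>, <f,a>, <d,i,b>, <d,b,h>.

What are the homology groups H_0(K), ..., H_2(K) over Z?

H_0 = Z^2,  H_1 = Z,  H_2 = Z.

K has 9 vertices, 15 edges, 8 triangles.
rank ∂_0 = 0, rank ∂_1 = 7 ⇒ b_0 = 9 − 0 − 7 = 2; all invariant factors of ∂_1 are 1 so no torsion. So H_0 = Z^2.
rank ∂_1 = 7, rank ∂_2 = 7 ⇒ b_1 = 15 − 7 − 7 = 1; all invariant factors of ∂_2 are 1 so no torsion. So H_1 = Z.
rank ∂_2 = 7, rank ∂_3 = 0 ⇒ b_2 = 8 − 7 − 0 = 1. So H_2 = Z.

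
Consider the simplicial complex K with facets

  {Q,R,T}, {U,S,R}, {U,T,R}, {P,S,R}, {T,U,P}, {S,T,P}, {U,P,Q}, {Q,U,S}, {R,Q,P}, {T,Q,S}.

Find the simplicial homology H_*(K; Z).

H_0 ≅ Z,  H_1 ≅ Z/2Z,  H_2 = 0.

Take the total order P < Q < R < S < T < U on the vertex set. Then K (dimension 2) consists of the simplices:

  0-simplices (6): P, Q, R, S, T, U
  1-simplices (15): PQ, PR, PS, PT, PU, QR, QS, QT, QU, RS, RT, RU, ST, SU, TU
  2-simplices (10): PQR, PQU, PRS, PST, PTU, QRT, QST, QSU, RSU, RTU

Hence C_0 ≅ Z^6, C_1 ≅ Z^15, C_2 ≅ Z^10.

∂_1: C_1 → C_0 maps an edge to its endpoints' difference, ∂[p,q] = q − p.
The 6×15 boundary matrix has rank 5 and Smith normal form diag(1,1,1,1,1).

The boundary map ∂_2: C_2 → C_1 sends each 2-simplex [p,q,r] to [q,r] − [p,r] + [p,q]. For instance
  ∂PRS = RS − PS + PR,
  ∂QSU = SU − QU + QS.
The 15×10 boundary matrix has rank 10 and Smith normal form diag(1,1,1,1,1,1,1,1,1,2).

Computing H_k = (kernel of ∂_k) / (image of ∂_{k+1}):

  H_0: rank C_0 − rank ∂_1 = 6 − 5 = 1, and the invariant factors of ∂_1 are all 1, so H_0 = Z.
  H_1: rank ker ∂_1 − rank ∂_2 = (15 − 5) − 10 = 0, and ∂_2 has invariant factor 2 > 1, so H_1 = Z/2Z.
  H_2: rank ker ∂_2 − rank ∂_3 = (10 − 10) − 0 = 0, and there is no ∂_3, so H_2 = 0.

As a check, the Euler characteristic is 6 − 15 + 10 = 1, which agrees with 1 − 0 + 0 = 1.
(K is a triangulation of the real projective plane RP^2.)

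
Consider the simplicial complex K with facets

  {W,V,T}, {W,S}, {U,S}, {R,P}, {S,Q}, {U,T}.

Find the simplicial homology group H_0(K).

H_0 ≅ Z^2.

Fix the vertex order P < Q < R < S < T < U < V < W and write every simplex with vertices in increasing order. Then dim K = 2 and the simplices of K are:

  0-simplices (8): P, Q, R, S, T, U, V, W
  1-simplices (8): PR, QS, SU, SW, TU, TV, TW, VW
  2-simplices (1): TVW

Hence C_0 ≅ Z^8, C_1 ≅ Z^8, C_2 ≅ Z^1.

Boundary ∂_1: C_1 → C_0 is given by ∂[p,q] = [q] − [p].
As a 8×8 matrix over Z this has rank 6, with invariant factors (1,1,1,1,1,1).

∂_2: C_2 → C_1 maps a triangle to the signed sum of its edges. For instance
  ∂TVW = VW − TW + TV.
The resulting 8×1 matrix has rank 1, and its Smith normal form has invariant factors (1).

Now H_k = ker ∂_k / im ∂_{k+1}, so:

  H_0: rank C_0 − rank ∂_1 = 8 − 6 = 2, and the invariant factors of ∂_1 are all 1, so H_0 ≅ Z^2.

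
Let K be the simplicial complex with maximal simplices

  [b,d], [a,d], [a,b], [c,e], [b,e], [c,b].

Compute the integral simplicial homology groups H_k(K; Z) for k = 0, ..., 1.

H_0 ≅ Z,  H_1 ≅ Z^2.

Fix the vertex order a < b < c < d < e and write every simplex with vertices in increasing order. Then dim K = 1 and the simplices of K are:

  0-simplices (5): a, b, c, d, e
  1-simplices (6): ab, ad, bc, bd, be, ce

so the chain groups are C_0 ≅ Z^5, C_1 ≅ Z^6.

∂_1: C_1 → C_0 is given by ∂[p,q] = [q] − [p]. For instance
  ∂ce = e − c.
The resulting 5×6 matrix has rank 4, and its Smith normal form has invariant factors (1,1,1,1).

Reading off H_k = ker ∂_k / im ∂_{k+1}:

  H_0: rank C_0 − rank ∂_1 = 5 − 4 = 1, and the invariant factors of ∂_1 are all 1, so H_0 = Z.
  H_1: rank ker ∂_1 − rank ∂_2 = (6 − 4) − 0 = 2, and there is no ∂_2, so H_1 = Z^2.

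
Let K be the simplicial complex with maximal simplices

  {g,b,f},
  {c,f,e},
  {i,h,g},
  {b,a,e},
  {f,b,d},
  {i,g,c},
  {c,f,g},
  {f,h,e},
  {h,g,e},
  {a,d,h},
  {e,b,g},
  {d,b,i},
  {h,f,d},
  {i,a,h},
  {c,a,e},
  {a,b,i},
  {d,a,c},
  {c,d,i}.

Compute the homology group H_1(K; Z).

We work with the vertex ordering a < b < c < d < e < f < g < h < i. The simplices of K, each written with vertices in increasing order, are:

  0-simplices (9): a, b, c, d, e, f, g, h, i
  1-simplices (27): ab, ac, ad, ae, ah, ai, bd, be, bf, bg, bi, cd, ce, cf, cg, ci, df, dh, di, ef, eg, eh, fg, fh, gh, gi, hi
  2-simplices (18): abe, abi, acd, ace, adh, ahi, bdf, bdi, beg, bfg, cdi, cef, cfg, cgi, dfh, efh, egh, ghi

Hence C_0 ≅ Z^9, C_1 ≅ Z^27, C_2 ≅ Z^18.

Boundary ∂_1: C_1 → C_0 maps an edge to its endpoints' difference, ∂[p,q] = q − p. For instance
  ∂ce = e − c.
The resulting 9×27 matrix has rank 8, and its Smith normal form has invariant factors (1,1,1,1,1,1,1,1).

Boundary ∂_2: C_2 → C_1 maps a triangle to the signed sum of its edges. For instance
  ∂abe = be − ae + ab,
  ∂acd = cd − ad + ac.
As a 27×18 matrix over Z this has rank 18, with invariant factors (1,1,1,1,1,1,1,1,1,1,1,1,1,1,1,1,1,2).

Now H_k = ker ∂_k / im ∂_{k+1}, so:

  H_1: rank ker ∂_1 − rank ∂_2 = (27 − 8) − 18 = 1, and ∂_2 has invariant factor 2 > 1, so H_1 = Z ⊕ Z/2.

H_1 ≅ Z ⊕ Z/2.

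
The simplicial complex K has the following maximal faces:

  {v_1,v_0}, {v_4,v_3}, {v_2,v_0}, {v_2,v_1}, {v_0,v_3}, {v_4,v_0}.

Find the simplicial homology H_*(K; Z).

H_0 = Z,  H_1 = Z^2.

Fix the vertex order v_0 < v_1 < v_2 < v_3 < v_4 and write every simplex with vertices in increasing order. Then dim K = 1 and the simplices of K are:

  0-simplices (5): [v_0], [v_1], [v_2], [v_3], [v_4]
  1-simplices (6): [v_0,v_1], [v_0,v_2], [v_0,v_3], [v_0,v_4], [v_1,v_2], [v_3,v_4]

Hence C_0 ≅ Z^5, C_1 ≅ Z^6.

Boundary ∂_1: C_1 → C_0 is given by ∂[p,q] = [q] − [p].
The resulting 5×6 matrix has rank 4, and its Smith normal form has invariant factors (1,1,1,1).

Reading off H_k = ker ∂_k / im ∂_{k+1}:

  H_0: rank C_0 − rank ∂_1 = 5 − 4 = 1, and the invariant factors of ∂_1 are all 1, so H_0 ≅ Z.
  H_1: rank ker ∂_1 − rank ∂_2 = (6 − 4) − 0 = 2, and there is no ∂_2, so H_1 ≅ Z^2.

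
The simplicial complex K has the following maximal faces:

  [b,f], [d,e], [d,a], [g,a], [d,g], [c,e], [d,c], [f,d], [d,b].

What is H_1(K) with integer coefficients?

H_1 ≅ Z^3.

K has 7 vertices, 9 edges.
rank ∂_1 = 6, rank ∂_2 = 0 ⇒ b_1 = 9 − 6 − 0 = 3. So H_1 ≅ Z^3.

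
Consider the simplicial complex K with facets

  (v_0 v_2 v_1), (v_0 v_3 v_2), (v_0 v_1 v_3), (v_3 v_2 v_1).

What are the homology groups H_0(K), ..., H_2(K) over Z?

H_0 = Z,  H_1 = 0,  H_2 = Z.

Take the total order v_0 < v_1 < v_2 < v_3 on the vertex set. Then K (dimension 2) consists of the simplices:

  0-simplices (4): [v_0], [v_1], [v_2], [v_3]
  1-simplices (6): [v_0,v_1], [v_0,v_2], [v_0,v_3], [v_1,v_2], [v_1,v_3], [v_2,v_3]
  2-simplices (4): [v_0,v_1,v_2], [v_0,v_1,v_3], [v_0,v_2,v_3], [v_1,v_2,v_3]

giving chain groups C_0 ≅ Z^4, C_1 ≅ Z^6, C_2 ≅ Z^4.

∂_1: C_1 → C_0 is given by ∂[p,q] = [q] − [p]. For instance
  ∂[v_0,v_3] = [v_3] − [v_0].
This gives a 4×6 integer matrix of rank 3; reducing to Smith normal form yields diagonal entries (1,1,1).

The boundary map ∂_2: C_2 → C_1 sends each 2-simplex [p,q,r] to [q,r] − [p,r] + [p,q]. For instance
  ∂[v_0,v_1,v_2] = [v_1,v_2] − [v_0,v_2] + [v_0,v_1],
  ∂[v_1,v_2,v_3] = [v_2,v_3] − [v_1,v_3] + [v_1,v_2].
The 6×4 boundary matrix has rank 3 and Smith normal form diag(1,1,1).

Computing H_k = (kernel of ∂_k) / (image of ∂_{k+1}):

  H_0: rank C_0 − rank ∂_1 = 4 − 3 = 1, and the invariant factors of ∂_1 are all 1, so H_0 ≅ Z.
  H_1: rank ker ∂_1 − rank ∂_2 = (6 − 3) − 3 = 0, and the invariant factors of ∂_2 are all 1, so H_1 ≅ 0.
  H_2: rank ker ∂_2 − rank ∂_3 = (4 − 3) − 0 = 1, and there is no ∂_3, so H_2 ≅ Z.

As a check, the Euler characteristic is 4 − 6 + 4 = 2, which agrees with 1 − 0 + 1 = 2.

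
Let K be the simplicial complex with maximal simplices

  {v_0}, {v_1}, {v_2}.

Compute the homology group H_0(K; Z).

H_0 = Z^3.

Fix the vertex order v_0 < v_1 < v_2 and write every simplex with vertices in increasing order. Then dim K = 0 and the simplices of K are:

  0-simplices (3): [v_0], [v_1], [v_2]

giving chain groups C_0 ≅ Z^3.

Computing H_k = (kernel of ∂_k) / (image of ∂_{k+1}):

  H_0: rank C_0 − rank ∂_1 = 3 − 0 = 3, and there is no ∂_1, so H_0 = Z^3.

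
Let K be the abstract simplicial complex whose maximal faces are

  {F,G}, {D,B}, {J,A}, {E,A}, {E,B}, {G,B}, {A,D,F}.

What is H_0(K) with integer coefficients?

H_0 ≅ Z.

Take the total order A < B < D < E < F < G < J on the vertex set. Then K (dimension 2) consists of the simplices:

  0-simplices (7): A, B, D, E, F, G, J
  1-simplices (9): AD, AE, AF, AJ, BD, BE, BG, DF, FG
  2-simplices (1): ADF

giving chain groups C_0 ≅ Z^7, C_1 ≅ Z^9, C_2 ≅ Z^1.

The boundary map ∂_1: C_1 → C_0 sends each edge [p,q] (with p < q) to q − p.
This gives a 7×9 integer matrix of rank 6; reducing to Smith normal form yields diagonal entries (1,1,1,1,1,1).

The boundary map ∂_2: C_2 → C_1 sends each 2-simplex [p,q,r] to [q,r] − [p,r] + [p,q]. For instance
  ∂ADF = DF − AF + AD.
As a 9×1 matrix over Z this has rank 1, with invariant factors (1).

From H_k ≅ ker(∂_k) / im(∂_{k+1}) we obtain:

  H_0: rank C_0 − rank ∂_1 = 7 − 6 = 1, and the invariant factors of ∂_1 are all 1, so H_0 ≅ Z.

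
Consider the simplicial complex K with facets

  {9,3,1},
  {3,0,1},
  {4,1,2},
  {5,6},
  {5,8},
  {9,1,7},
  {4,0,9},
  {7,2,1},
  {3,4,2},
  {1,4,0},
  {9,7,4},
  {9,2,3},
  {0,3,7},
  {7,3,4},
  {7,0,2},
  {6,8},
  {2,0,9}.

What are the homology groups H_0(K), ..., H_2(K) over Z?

H_0 ≅ Z^2,  H_1 ≅ Z^3,  H_2 ≅ Z.

Take the total order 0 < 1 < 2 < 3 < 4 < 5 < 6 < 7 < 8 < 9 on the vertex set. Then K (dimension 2) consists of the simplices:

  0-simplices (10): [0], [1], [2], [3], [4], [5], [6], [7], [8], [9]
  1-simplices (24): (24 of them)
  2-simplices (14): [0,1,3], [0,1,4], [0,2,7], [0,2,9], [0,3,7], [0,4,9], [1,2,4], [1,2,7], [1,3,9], [1,7,9], [2,3,4], [2,3,9], [3,4,7], [4,7,9]

so the chain groups are C_0 ≅ Z^10, C_1 ≅ Z^24, C_2 ≅ Z^14.

The boundary map ∂_1: C_1 → C_0 sends each edge [p,q] (with p < q) to q − p.
This gives a 10×24 integer matrix of rank 8; reducing to Smith normal form yields diagonal entries (1,1,1,1,1,1,1,1).

The boundary map ∂_2: C_2 → C_1 maps a triangle to the signed sum of its edges. For instance
  ∂[0,3,7] = [3,7] − [0,7] + [0,3],
  ∂[0,2,7] = [2,7] − [0,7] + [0,2].
The resulting 24×14 matrix has rank 13, and its Smith normal form has invariant factors (1,1,1,1,1,1,1,1,1,1,1,1,1).

Now H_k = ker ∂_k / im ∂_{k+1}, so:

  H_0: rank C_0 − rank ∂_1 = 10 − 8 = 2, and the invariant factors of ∂_1 are all 1, so H_0 ≅ Z^2.
  H_1: rank ker ∂_1 − rank ∂_2 = (24 − 8) − 13 = 3, and the invariant factors of ∂_2 are all 1, so H_1 ≅ Z^3.
  H_2: rank ker ∂_2 − rank ∂_3 = (14 − 13) − 0 = 1, and there is no ∂_3, so H_2 ≅ Z.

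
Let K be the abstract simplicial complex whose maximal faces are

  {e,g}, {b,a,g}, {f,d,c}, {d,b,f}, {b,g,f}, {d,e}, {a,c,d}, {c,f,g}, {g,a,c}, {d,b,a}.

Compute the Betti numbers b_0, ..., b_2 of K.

Order the vertices as a < b < c < d < e < f < g. Listing each simplex with vertices in this order, K has dimension 2 with simplices:

  0-simplices (7): a, b, c, d, e, f, g
  1-simplices (14): ab, ac, ad, ag, bd, bf, bg, cd, cf, cg, de, df, eg, fg
  2-simplices (8): abd, abg, acd, acg, bdf, bfg, cdf, cfg

Hence C_0 ≅ Z^7, C_1 ≅ Z^14, C_2 ≅ Z^8.

∂_1: C_1 → C_0 sends each edge [p,q] (with p < q) to q − p. For instance
  ∂fg = g − f.
The 7×14 boundary matrix has rank 6 and Smith normal form diag(1,1,1,1,1,1).

∂_2: C_2 → C_1 maps a triangle to the signed sum of its edges. For instance
  ∂abg = bg − ag + ab,
  ∂cfg = fg − cg + cf.
As a 14×8 matrix over Z this has rank 7, with invariant factors (1,1,1,1,1,1,1).

From H_k ≅ ker(∂_k) / im(∂_{k+1}) we obtain:

  H_0: rank C_0 − rank ∂_1 = 7 − 6 = 1, and the invariant factors of ∂_1 are all 1, so H_0 = Z.
  H_1: rank ker ∂_1 − rank ∂_2 = (14 − 6) − 7 = 1, and the invariant factors of ∂_2 are all 1, so H_1 = Z.
  H_2: rank ker ∂_2 − rank ∂_3 = (8 − 7) − 0 = 1, and there is no ∂_3, so H_2 = Z.

Hence the Betti numbers are b_0 = 1, b_1 = 1, b_2 = 1.

b_0 = 1, b_1 = 1, b_2 = 1.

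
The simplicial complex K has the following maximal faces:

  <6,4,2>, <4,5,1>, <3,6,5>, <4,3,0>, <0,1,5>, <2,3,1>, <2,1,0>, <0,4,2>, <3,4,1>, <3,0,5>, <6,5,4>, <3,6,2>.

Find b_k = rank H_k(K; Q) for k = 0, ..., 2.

b_0 = 1, b_1 = 0, b_2 = 0.

K has 7 vertices, 18 edges, 12 triangles.
rank ∂_0 = 0, rank ∂_1 = 6 ⇒ b_0 = 7 − 0 − 6 = 1; all invariant factors of ∂_1 are 1 so no torsion. So H_0 = Z.
rank ∂_1 = 6, rank ∂_2 = 12 ⇒ b_1 = 18 − 6 − 12 = 0; ∂_2 has invariant factor(s) [2] giving torsion. So H_1 = Z/2.
rank ∂_2 = 12, rank ∂_3 = 0 ⇒ b_2 = 12 − 12 − 0 = 0. So H_2 = 0.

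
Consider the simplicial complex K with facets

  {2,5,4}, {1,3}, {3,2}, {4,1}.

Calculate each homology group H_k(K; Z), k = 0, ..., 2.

H_0 ≅ Z,  H_1 ≅ Z,  H_2 = 0.

We work with the vertex ordering 1 < 2 < 3 < 4 < 5. The simplices of K, each written with vertices in increasing order, are:

  0-simplices (5): [1], [2], [3], [4], [5]
  1-simplices (6): [1,3], [1,4], [2,3], [2,4], [2,5], [4,5]
  2-simplices (1): [2,4,5]

so the chain groups are C_0 ≅ Z^5, C_1 ≅ Z^6, C_2 ≅ Z^1.

∂_1: C_1 → C_0 maps an edge to its endpoints' difference, ∂[p,q] = q − p. For instance
  ∂[4,5] = [5] − [4].
This gives a 5×6 integer matrix of rank 4; reducing to Smith normal form yields diagonal entries (1,1,1,1).

The boundary map ∂_2: C_2 → C_1 maps a triangle to the signed sum of its edges. For instance
  ∂[2,4,5] = [4,5] − [2,5] + [2,4].
The resulting 6×1 matrix has rank 1, and its Smith normal form has invariant factors (1).

From H_k ≅ ker(∂_k) / im(∂_{k+1}) we obtain:

  H_0: rank C_0 − rank ∂_1 = 5 − 4 = 1, and the invariant factors of ∂_1 are all 1, so H_0 = Z.
  H_1: rank ker ∂_1 − rank ∂_2 = (6 − 4) − 1 = 1, and the invariant factors of ∂_2 are all 1, so H_1 = Z.
  H_2: rank ker ∂_2 − rank ∂_3 = (1 − 1) − 0 = 0, and there is no ∂_3, so H_2 = 0.

As a check, the Euler characteristic is 5 − 6 + 1 = 0, which agrees with 1 − 1 + 0 = 0.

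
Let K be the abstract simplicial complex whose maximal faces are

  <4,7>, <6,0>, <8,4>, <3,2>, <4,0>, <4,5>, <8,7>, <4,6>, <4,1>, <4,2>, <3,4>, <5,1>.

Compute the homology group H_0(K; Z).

H_0 ≅ Z.

We work with the vertex ordering 0 < 1 < 2 < 3 < 4 < 5 < 6 < 7 < 8. The simplices of K, each written with vertices in increasing order, are:

  0-simplices (9): [0], [1], [2], [3], [4], [5], [6], [7], [8]
  1-simplices (12): [0,4], [0,6], [1,4], [1,5], [2,3], [2,4], [3,4], [4,5], [4,6], [4,7], [4,8], [7,8]

Hence C_0 ≅ Z^9, C_1 ≅ Z^12.

The boundary map ∂_1: C_1 → C_0 maps an edge to its endpoints' difference, ∂[p,q] = q − p. For instance
  ∂[7,8] = [8] − [7].
As a 9×12 matrix over Z this has rank 8, with invariant factors (1,1,1,1,1,1,1,1).

Reading off H_k = ker ∂_k / im ∂_{k+1}:

  H_0: rank C_0 − rank ∂_1 = 9 − 8 = 1, and the invariant factors of ∂_1 are all 1, so H_0 ≅ Z.

(K is a triangulation of a wedge of 4 circles.)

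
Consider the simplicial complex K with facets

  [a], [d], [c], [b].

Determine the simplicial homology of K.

H_0 = Z^4.

Take the total order a < b < c < d on the vertex set. Then K (dimension 0) consists of the simplices:

  0-simplices (4): a, b, c, d

Hence C_0 ≅ Z^4.

From H_k ≅ ker(∂_k) / im(∂_{k+1}) we obtain:

  H_0: rank C_0 − rank ∂_1 = 4 − 0 = 4, and there is no ∂_1, so H_0 ≅ Z^4.

(K is a triangulation of a set of 4 points.)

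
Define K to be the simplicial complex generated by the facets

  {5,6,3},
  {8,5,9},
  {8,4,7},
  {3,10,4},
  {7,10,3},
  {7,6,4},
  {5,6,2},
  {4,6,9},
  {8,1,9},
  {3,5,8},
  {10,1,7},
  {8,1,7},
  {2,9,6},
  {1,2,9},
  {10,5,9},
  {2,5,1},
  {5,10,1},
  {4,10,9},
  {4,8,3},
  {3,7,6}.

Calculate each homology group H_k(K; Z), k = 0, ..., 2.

Take the total order 1 < 2 < 3 < 4 < 5 < 6 < 7 < 8 < 9 < 10 on the vertex set. Then K (dimension 2) consists of the simplices:

  0-simplices (10): [1], [2], [3], [4], [5], [6], [7], [8], [9], [10]
  1-simplices (30): (30 of them)
  2-simplices (20): (20 of them)

Hence C_0 ≅ Z^10, C_1 ≅ Z^30, C_2 ≅ Z^20.

∂_1: C_1 → C_0 is given by ∂[p,q] = [q] − [p].
The 10×30 boundary matrix has rank 9 and Smith normal form diag(1,1,1,1,1,1,1,1,1).

Boundary ∂_2: C_2 → C_1 acts by ∂[p,q,r] = [q,r] − [p,r] + [p,q]. For instance
  ∂[3,5,6] = [5,6] − [3,6] + [3,5],
  ∂[1,5,10] = [5,10] − [1,10] + [1,5].
This gives a 30×20 integer matrix of rank 20; reducing to Smith normal form yields diagonal entries (1,1,1,1,1,1,1,1,1,1,1,1,1,1,1,1,1,1,1,2).

From H_k ≅ ker(∂_k) / im(∂_{k+1}) we obtain:

  H_0: rank C_0 − rank ∂_1 = 10 − 9 = 1, and the invariant factors of ∂_1 are all 1, so H_0 ≅ Z.
  H_1: rank ker ∂_1 − rank ∂_2 = (30 − 9) − 20 = 1, and ∂_2 has invariant factor 2 > 1, so H_1 ≅ Z ⊕ Z_2.
  H_2: rank ker ∂_2 − rank ∂_3 = (20 − 20) − 0 = 0, and there is no ∂_3, so H_2 ≅ 0.

H_0 ≅ Z,  H_1 ≅ Z ⊕ Z_2,  H_2 = 0.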